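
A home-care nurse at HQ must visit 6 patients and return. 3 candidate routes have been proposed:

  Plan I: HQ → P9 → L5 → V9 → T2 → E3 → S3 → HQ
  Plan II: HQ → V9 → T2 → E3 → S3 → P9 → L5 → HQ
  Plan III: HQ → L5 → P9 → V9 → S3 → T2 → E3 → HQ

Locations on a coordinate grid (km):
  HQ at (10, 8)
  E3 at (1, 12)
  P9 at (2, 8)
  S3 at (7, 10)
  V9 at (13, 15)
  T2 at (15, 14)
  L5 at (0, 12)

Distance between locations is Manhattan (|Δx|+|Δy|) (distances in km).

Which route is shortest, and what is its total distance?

Plan I: 8 + 6 + 16 + 3 + 16 + 8 + 5 = 62
Plan II: 10 + 3 + 16 + 8 + 7 + 6 + 14 = 64
Plan III: 14 + 6 + 18 + 11 + 12 + 16 + 13 = 90

Shortest is Plan I, total 62 km.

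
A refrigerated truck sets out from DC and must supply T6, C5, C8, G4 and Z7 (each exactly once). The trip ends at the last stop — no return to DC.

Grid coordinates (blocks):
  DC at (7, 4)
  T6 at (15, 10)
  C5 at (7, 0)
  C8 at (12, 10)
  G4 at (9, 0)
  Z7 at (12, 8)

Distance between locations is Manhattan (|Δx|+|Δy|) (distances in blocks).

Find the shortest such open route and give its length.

There are 5! = 120 possible orderings.
DC→T6→C5→C8→G4→Z7: 14+18+15+13+11 = 71
DC→T6→C5→C8→Z7→G4: 14+18+15+2+11 = 60
DC→T6→C5→G4→C8→Z7: 14+18+2+13+2 = 49
DC→T6→C5→G4→Z7→C8: 14+18+2+11+2 = 47
DC→T6→C5→Z7→C8→G4: 14+18+13+2+13 = 60
DC→T6→C5→Z7→G4→C8: 14+18+13+11+13 = 69
DC→T6→C8→C5→G4→Z7: 14+3+15+2+11 = 45
DC→T6→C8→C5→Z7→G4: 14+3+15+13+11 = 56
DC→T6→C8→G4→C5→Z7: 14+3+13+2+13 = 45
DC→T6→C8→G4→Z7→C5: 14+3+13+11+13 = 54
DC→T6→C8→Z7→C5→G4: 14+3+2+13+2 = 34
DC→T6→C8→Z7→G4→C5: 14+3+2+11+2 = 32
DC→T6→G4→C5→C8→Z7: 14+16+2+15+2 = 49
DC→T6→G4→C5→Z7→C8: 14+16+2+13+2 = 47
… (106 more)
DC→C5→G4→Z7→C8→T6: 4+2+11+2+3 = 22  ← best
The minimum is 22.
One shortest path: DC → C5 → G4 → Z7 → C8 → T6.

Shortest open route: 22 blocks.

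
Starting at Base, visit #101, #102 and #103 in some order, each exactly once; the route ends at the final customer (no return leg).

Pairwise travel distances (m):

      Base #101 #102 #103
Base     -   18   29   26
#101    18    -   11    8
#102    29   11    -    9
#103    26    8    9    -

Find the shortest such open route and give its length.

There are 3! = 6 possible orderings.
Base - #101 - #102 - #103: 18+11+9 = 38
Base - #101 - #103 - #102: 18+8+9 = 35
Base - #102 - #101 - #103: 29+11+8 = 48
Base - #102 - #103 - #101: 29+9+8 = 46
Base - #103 - #101 - #102: 26+8+11 = 45
Base - #103 - #102 - #101: 26+9+11 = 46
The minimum is 35.
One shortest path: Base → #101 → #103 → #102.

Shortest open route: 35 m.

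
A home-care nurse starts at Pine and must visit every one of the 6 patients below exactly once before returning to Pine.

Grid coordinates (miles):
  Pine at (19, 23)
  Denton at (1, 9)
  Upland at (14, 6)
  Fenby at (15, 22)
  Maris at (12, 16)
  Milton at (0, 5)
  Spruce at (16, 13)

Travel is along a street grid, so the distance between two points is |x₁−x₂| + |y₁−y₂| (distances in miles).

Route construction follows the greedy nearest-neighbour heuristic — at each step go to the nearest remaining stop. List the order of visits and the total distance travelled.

Total distance 82 miles via the nearest-neighbour route Pine → Fenby → Maris → Spruce → Upland → Milton → Denton → Pine.

At Pine the remaining stops are Fenby 5, Spruce 13, Maris 14, Upland 22, Denton 32, Milton 37; go to Fenby.
At Fenby the remaining stops are Maris 9, Spruce 10, Upland 17, Denton 27, Milton 32; go to Maris.
At Maris the remaining stops are Spruce 7, Upland 12, Denton 18, Milton 23; go to Spruce.
At Spruce the remaining stops are Upland 9, Denton 19, Milton 24; go to Upland.
At Upland the remaining stops are Milton 15, Denton 16; go to Milton.
At Milton the remaining stops are Denton 5; go to Denton.
Return Denton→Pine: 32.
Total = 5 + 9 + 7 + 9 + 15 + 5 + 32 = 82.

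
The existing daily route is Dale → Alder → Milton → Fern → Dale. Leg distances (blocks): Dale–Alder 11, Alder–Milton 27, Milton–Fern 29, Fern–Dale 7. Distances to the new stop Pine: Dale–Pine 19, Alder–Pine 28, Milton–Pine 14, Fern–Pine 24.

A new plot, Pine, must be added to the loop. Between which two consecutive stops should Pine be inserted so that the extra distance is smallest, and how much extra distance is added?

Minimum extra distance: 9 blocks, inserting Pine between Milton and Fern.

Insertion cost between consecutive stops i–j is d(i,Pine) + d(Pine,j) − d(i,j):
  between Dale and Alder: 19 + 28 − 11 = 36
  between Alder and Milton: 28 + 14 − 27 = 15
  between Milton and Fern: 14 + 24 − 29 = 9
  between Fern and Dale: 24 + 19 − 7 = 36
Cheapest insertion is between Milton and Fern, adding 9.
New total = 74 + 9 = 83.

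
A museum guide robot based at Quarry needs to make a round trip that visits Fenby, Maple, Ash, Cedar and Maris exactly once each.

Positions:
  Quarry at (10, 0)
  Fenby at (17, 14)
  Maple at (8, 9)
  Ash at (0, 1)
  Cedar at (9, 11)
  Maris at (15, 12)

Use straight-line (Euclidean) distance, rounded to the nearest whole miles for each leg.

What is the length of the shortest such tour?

48 miles — the shortest possible round trip.

There are 60 distinct closed tours to check (reversals are equivalent).
Quarry→Fenby→Maple→Ash→Cedar→Maris→Quarry: 16+10+11+13+6+13 = 69
Quarry→Fenby→Maple→Ash→Maris→Cedar→Quarry: 16+10+11+19+6+11 = 73
Quarry→Fenby→Maple→Cedar→Ash→Maris→Quarry: 16+10+2+13+19+13 = 73
Quarry→Fenby→Maple→Cedar→Maris→Ash→Quarry: 16+10+2+6+19+10 = 63
Quarry→Fenby→Maple→Maris→Ash→Cedar→Quarry: 16+10+8+19+13+11 = 77
Quarry→Fenby→Maple→Maris→Cedar→Ash→Quarry: 16+10+8+6+13+10 = 63
Quarry→Fenby→Ash→Maple→Cedar→Maris→Quarry: 16+21+11+2+6+13 = 69
Quarry→Fenby→Ash→Maple→Maris→Cedar→Quarry: 16+21+11+8+6+11 = 73
Quarry→Fenby→Ash→Cedar→Maple→Maris→Quarry: 16+21+13+2+8+13 = 73
Quarry→Fenby→Ash→Cedar→Maris→Maple→Quarry: 16+21+13+6+8+9 = 73
Quarry→Fenby→Ash→Maris→Maple→Cedar→Quarry: 16+21+19+8+2+11 = 77
Quarry→Fenby→Ash→Maris→Cedar→Maple→Quarry: 16+21+19+6+2+9 = 73
Quarry→Fenby→Cedar→Maple→Ash→Maris→Quarry: 16+9+2+11+19+13 = 70
Quarry→Fenby→Cedar→Maple→Maris→Ash→Quarry: 16+9+2+8+19+10 = 64
… (46 more)
Quarry→Fenby→Maris→Cedar→Maple→Ash→Quarry: 16+3+6+2+11+10 = 48  ← best
The minimum is 48.
One optimal route: Quarry → Fenby → Maris → Cedar → Maple → Ash → Quarry (or its reverse).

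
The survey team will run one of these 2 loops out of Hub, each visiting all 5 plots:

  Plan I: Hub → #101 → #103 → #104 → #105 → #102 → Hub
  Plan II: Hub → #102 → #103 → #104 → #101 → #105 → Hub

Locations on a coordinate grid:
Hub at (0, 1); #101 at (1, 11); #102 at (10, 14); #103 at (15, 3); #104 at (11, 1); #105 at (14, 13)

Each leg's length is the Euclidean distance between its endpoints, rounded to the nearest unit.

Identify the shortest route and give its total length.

Plan I: 10 + 16 + 4 + 12 + 4 + 16 = 62
Plan II: 16 + 12 + 4 + 14 + 13 + 18 = 77

Shortest is Plan I, total 62.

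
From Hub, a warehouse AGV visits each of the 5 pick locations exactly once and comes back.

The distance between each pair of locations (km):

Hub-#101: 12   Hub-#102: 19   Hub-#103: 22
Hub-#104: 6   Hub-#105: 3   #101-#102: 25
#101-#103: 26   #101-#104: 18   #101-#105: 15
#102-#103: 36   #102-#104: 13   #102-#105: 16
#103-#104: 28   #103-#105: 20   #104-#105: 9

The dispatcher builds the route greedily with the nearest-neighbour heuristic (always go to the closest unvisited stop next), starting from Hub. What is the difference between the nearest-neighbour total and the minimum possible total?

Hub: #105=3, #104=6, #101=12, #102=19, #103=22 ⇒ #105
#105: #104=9, #101=15, #102=16, #103=20 ⇒ #104
#104: #102=13, #101=18, #103=28 ⇒ #102
#102: #101=25, #103=36 ⇒ #101
#101: #103=26 ⇒ #103
NN route Hub → #105 → #104 → #102 → #101 → #103 → Hub costs 98.
Optimal: Hub → #101 → #103 → #105 → #102 → #104 → Hub costs 93 (by enumerating all 60 distinct tours).
Excess = 98 − 93 = 5.

Excess over optimum: 5 km.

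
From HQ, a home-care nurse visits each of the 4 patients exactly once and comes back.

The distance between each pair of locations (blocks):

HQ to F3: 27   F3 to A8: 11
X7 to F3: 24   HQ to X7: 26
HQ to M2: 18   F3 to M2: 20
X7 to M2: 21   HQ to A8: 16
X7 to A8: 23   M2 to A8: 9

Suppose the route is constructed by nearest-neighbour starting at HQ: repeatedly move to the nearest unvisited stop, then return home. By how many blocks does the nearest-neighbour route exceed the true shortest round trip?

HQ: A8=16, M2=18, X7=26, F3=27 ⇒ A8
A8: M2=9, F3=11, X7=23 ⇒ M2
M2: F3=20, X7=21 ⇒ F3
F3: X7=24 ⇒ X7
NN route HQ → A8 → M2 → F3 → X7 → HQ costs 95.
Optimal: HQ → X7 → F3 → A8 → M2 → HQ costs 88 (by enumerating all 12 distinct tours).
Excess = 95 − 88 = 7.

Excess over optimum: 7 blocks.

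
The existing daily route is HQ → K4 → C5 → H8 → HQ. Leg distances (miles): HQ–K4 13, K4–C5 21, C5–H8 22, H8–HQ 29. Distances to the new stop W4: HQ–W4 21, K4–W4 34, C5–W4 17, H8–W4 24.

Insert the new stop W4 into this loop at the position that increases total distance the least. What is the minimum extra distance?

Adding 16 miles by placing W4 on the H8–HQ leg.

Insertion cost between consecutive stops i–j is d(i,W4) + d(W4,j) − d(i,j):
  between HQ and K4: 21 + 34 − 13 = 42
  between K4 and C5: 34 + 17 − 21 = 30
  between C5 and H8: 17 + 24 − 22 = 19
  between H8 and HQ: 24 + 21 − 29 = 16
Cheapest insertion is between H8 and HQ, adding 16.
New total = 85 + 16 = 101.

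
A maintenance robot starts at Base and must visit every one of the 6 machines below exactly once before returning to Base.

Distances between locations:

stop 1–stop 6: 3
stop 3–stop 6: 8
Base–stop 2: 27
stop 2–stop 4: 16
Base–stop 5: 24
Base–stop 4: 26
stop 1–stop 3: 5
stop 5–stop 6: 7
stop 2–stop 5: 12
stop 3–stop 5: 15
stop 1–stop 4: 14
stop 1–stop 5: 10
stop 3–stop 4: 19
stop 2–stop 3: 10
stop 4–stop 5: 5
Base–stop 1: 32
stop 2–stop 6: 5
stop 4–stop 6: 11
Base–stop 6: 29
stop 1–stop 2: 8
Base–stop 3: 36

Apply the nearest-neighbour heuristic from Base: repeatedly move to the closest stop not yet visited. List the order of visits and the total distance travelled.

From Base: distances to unvisited — stop 5=24, stop 4=26, stop 2=27, stop 6=29, stop 1=32, stop 3=36. Nearest is stop 5 (24).
From stop 5: distances to unvisited — stop 4=5, stop 6=7, stop 1=10, stop 2=12, stop 3=15. Nearest is stop 4 (5).
From stop 4: distances to unvisited — stop 6=11, stop 1=14, stop 2=16, stop 3=19. Nearest is stop 6 (11).
From stop 6: distances to unvisited — stop 1=3, stop 2=5, stop 3=8. Nearest is stop 1 (3).
From stop 1: distances to unvisited — stop 3=5, stop 2=8. Nearest is stop 3 (5).
From stop 3: distances to unvisited — stop 2=10. Nearest is stop 2 (10).
Return stop 2→Base: 27.
Total = 24 + 5 + 11 + 3 + 5 + 10 + 27 = 85.

85 along Base → stop 5 → stop 4 → stop 6 → stop 1 → stop 3 → stop 2 → Base.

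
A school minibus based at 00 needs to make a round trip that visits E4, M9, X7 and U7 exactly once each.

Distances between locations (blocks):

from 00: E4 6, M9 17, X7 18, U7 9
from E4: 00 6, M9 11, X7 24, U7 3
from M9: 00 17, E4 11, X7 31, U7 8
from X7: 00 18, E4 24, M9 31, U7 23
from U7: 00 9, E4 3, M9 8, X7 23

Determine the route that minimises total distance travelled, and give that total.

Shortest round trip = 66 blocks.

With 4 stops there are 4!/2 = 12 distinct round trips (a route and its reverse cost the same).
00-E4-M9-X7-U7-00: 6+11+31+23+9 = 80
00-E4-M9-U7-X7-00: 6+11+8+23+18 = 66
00-E4-X7-M9-U7-00: 6+24+31+8+9 = 78
00-E4-X7-U7-M9-00: 6+24+23+8+17 = 78
00-E4-U7-M9-X7-00: 6+3+8+31+18 = 66
00-E4-U7-X7-M9-00: 6+3+23+31+17 = 80
00-M9-E4-X7-U7-00: 17+11+24+23+9 = 84
00-M9-E4-U7-X7-00: 17+11+3+23+18 = 72
00-M9-X7-E4-U7-00: 17+31+24+3+9 = 84
00-M9-U7-E4-X7-00: 17+8+3+24+18 = 70
00-X7-E4-M9-U7-00: 18+24+11+8+9 = 70
00-X7-M9-E4-U7-00: 18+31+11+3+9 = 72
The minimum is 66.
One optimal route: 00 → E4 → M9 → U7 → X7 → 00 (or its reverse).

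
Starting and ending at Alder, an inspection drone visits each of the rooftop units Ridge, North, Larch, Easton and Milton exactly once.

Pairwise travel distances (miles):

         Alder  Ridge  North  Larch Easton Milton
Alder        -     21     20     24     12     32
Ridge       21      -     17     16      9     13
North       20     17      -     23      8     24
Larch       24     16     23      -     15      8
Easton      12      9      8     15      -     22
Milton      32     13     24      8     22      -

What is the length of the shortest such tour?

With 5 stops there are 5!/2 = 60 distinct round trips (a route and its reverse cost the same).
Alder-Ridge-North-Larch-Easton-Milton-Alder: 21+17+23+15+22+32 = 130
Alder-Ridge-North-Larch-Milton-Easton-Alder: 21+17+23+8+22+12 = 103
Alder-Ridge-North-Easton-Larch-Milton-Alder: 21+17+8+15+8+32 = 101
Alder-Ridge-North-Easton-Milton-Larch-Alder: 21+17+8+22+8+24 = 100
Alder-Ridge-North-Milton-Larch-Easton-Alder: 21+17+24+8+15+12 = 97
Alder-Ridge-North-Milton-Easton-Larch-Alder: 21+17+24+22+15+24 = 123
Alder-Ridge-Larch-North-Easton-Milton-Alder: 21+16+23+8+22+32 = 122
Alder-Ridge-Larch-North-Milton-Easton-Alder: 21+16+23+24+22+12 = 118
Alder-Ridge-Larch-Easton-North-Milton-Alder: 21+16+15+8+24+32 = 116
Alder-Ridge-Larch-Easton-Milton-North-Alder: 21+16+15+22+24+20 = 118
Alder-Ridge-Larch-Milton-North-Easton-Alder: 21+16+8+24+8+12 = 89
Alder-Ridge-Larch-Milton-Easton-North-Alder: 21+16+8+22+8+20 = 95
Alder-Ridge-Easton-North-Larch-Milton-Alder: 21+9+8+23+8+32 = 101
Alder-Ridge-Easton-North-Milton-Larch-Alder: 21+9+8+24+8+24 = 94
… (46 more)
Alder-North-Easton-Ridge-Milton-Larch-Alder: 20+8+9+13+8+24 = 82  ← best
The minimum is 82.
One optimal route: Alder → North → Easton → Ridge → Milton → Larch → Alder (or its reverse).

Shortest round trip = 82 miles.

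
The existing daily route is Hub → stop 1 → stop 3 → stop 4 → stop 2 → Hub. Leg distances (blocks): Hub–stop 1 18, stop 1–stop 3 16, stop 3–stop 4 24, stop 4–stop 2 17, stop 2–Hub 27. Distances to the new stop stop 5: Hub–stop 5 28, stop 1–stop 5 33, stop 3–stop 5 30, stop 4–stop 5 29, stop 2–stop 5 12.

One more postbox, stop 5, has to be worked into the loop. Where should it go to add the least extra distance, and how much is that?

Insertion cost between consecutive stops i–j is d(i,stop 5) + d(stop 5,j) − d(i,j):
  between Hub and stop 1: 28 + 33 − 18 = 43
  between stop 1 and stop 3: 33 + 30 − 16 = 47
  between stop 3 and stop 4: 30 + 29 − 24 = 35
  between stop 4 and stop 2: 29 + 12 − 17 = 24
  between stop 2 and Hub: 12 + 28 − 27 = 13
Cheapest insertion is between stop 2 and Hub, adding 13.
New total = 102 + 13 = 115.

Minimum extra distance: 13 blocks, inserting stop 5 between stop 2 and Hub.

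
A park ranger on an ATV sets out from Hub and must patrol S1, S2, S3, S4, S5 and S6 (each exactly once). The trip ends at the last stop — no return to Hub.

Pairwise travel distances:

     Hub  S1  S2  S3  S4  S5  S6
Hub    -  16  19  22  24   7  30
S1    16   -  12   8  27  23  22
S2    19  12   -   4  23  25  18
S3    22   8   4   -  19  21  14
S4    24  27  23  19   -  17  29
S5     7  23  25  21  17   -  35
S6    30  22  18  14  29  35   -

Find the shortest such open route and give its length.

There are 6! = 720 possible orderings.
Hub → S1 → S2 → S3 → S4 → S5 → S6: 16+12+4+19+17+35 = 103
Hub → S1 → S2 → S3 → S4 → S6 → S5: 16+12+4+19+29+35 = 115
Hub → S1 → S2 → S3 → S5 → S4 → S6: 16+12+4+21+17+29 = 99
Hub → S1 → S2 → S3 → S5 → S6 → S4: 16+12+4+21+35+29 = 117
Hub → S1 → S2 → S3 → S6 → S4 → S5: 16+12+4+14+29+17 = 92
Hub → S1 → S2 → S3 → S6 → S5 → S4: 16+12+4+14+35+17 = 98
Hub → S1 → S2 → S4 → S3 → S5 → S6: 16+12+23+19+21+35 = 126
Hub → S1 → S2 → S4 → S3 → S6 → S5: 16+12+23+19+14+35 = 119
… (712 more)
Hub → S5 → S4 → S1 → S2 → S3 → S6: 7+17+27+12+4+14 = 81  ← best
The minimum is 81.
One shortest path: Hub → S5 → S4 → S1 → S2 → S3 → S6.

81 — the minimum one-way total.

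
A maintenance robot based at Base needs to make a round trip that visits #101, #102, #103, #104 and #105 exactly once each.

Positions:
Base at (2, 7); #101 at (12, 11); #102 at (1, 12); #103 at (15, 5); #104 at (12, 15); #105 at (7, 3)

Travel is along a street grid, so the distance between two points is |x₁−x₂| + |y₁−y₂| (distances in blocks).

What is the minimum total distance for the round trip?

With 5 stops there are 5!/2 = 60 distinct round trips (a route and its reverse cost the same).
Base-#101-#102-#103-#104-#105-Base: 14+12+21+13+17+9 = 86
Base-#101-#102-#103-#105-#104-Base: 14+12+21+10+17+18 = 92
Base-#101-#102-#104-#103-#105-Base: 14+12+14+13+10+9 = 72
Base-#101-#102-#104-#105-#103-Base: 14+12+14+17+10+15 = 82
Base-#101-#102-#105-#103-#104-Base: 14+12+15+10+13+18 = 82
Base-#101-#102-#105-#104-#103-Base: 14+12+15+17+13+15 = 86
Base-#101-#103-#102-#104-#105-Base: 14+9+21+14+17+9 = 84
Base-#101-#103-#102-#105-#104-Base: 14+9+21+15+17+18 = 94
Base-#101-#103-#104-#102-#105-Base: 14+9+13+14+15+9 = 74
Base-#101-#103-#104-#105-#102-Base: 14+9+13+17+15+6 = 74
Base-#101-#103-#105-#102-#104-Base: 14+9+10+15+14+18 = 80
Base-#101-#103-#105-#104-#102-Base: 14+9+10+17+14+6 = 70
Base-#101-#104-#102-#103-#105-Base: 14+4+14+21+10+9 = 72
Base-#101-#104-#102-#105-#103-Base: 14+4+14+15+10+15 = 72
… (46 more)
Base-#102-#104-#101-#103-#105-Base: 6+14+4+9+10+9 = 52  ← best
The minimum is 52.
One optimal route: Base → #102 → #104 → #101 → #103 → #105 → Base (or its reverse).

Shortest round trip = 52 blocks.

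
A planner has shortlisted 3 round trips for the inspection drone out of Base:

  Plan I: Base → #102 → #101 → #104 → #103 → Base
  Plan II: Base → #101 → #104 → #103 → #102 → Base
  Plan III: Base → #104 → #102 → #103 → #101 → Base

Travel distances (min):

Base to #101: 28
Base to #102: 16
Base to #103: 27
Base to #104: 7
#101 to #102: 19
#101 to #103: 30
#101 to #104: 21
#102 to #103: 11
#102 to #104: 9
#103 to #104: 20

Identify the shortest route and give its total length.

85 min — Plan III is the shortest.

Plan I: 16 + 19 + 21 + 20 + 27 = 103
Plan II: 28 + 21 + 20 + 11 + 16 = 96
Plan III: 7 + 9 + 11 + 30 + 28 = 85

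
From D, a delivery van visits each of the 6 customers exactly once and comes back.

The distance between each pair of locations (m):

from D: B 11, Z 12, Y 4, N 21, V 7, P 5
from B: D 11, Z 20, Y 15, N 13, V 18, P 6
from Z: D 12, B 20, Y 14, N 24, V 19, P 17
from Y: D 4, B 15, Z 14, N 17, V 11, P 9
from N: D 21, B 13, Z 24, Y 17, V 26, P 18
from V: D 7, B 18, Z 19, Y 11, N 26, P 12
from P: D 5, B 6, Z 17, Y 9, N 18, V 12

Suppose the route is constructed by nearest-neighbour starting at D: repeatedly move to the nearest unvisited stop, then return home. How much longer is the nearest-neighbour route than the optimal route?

The nearest-neighbour route is 2 m longer than optimal.

D: Y=4, P=5, V=7, B=11, Z=12, N=21 ⇒ Y
Y: P=9, V=11, Z=14, B=15, N=17 ⇒ P
P: B=6, V=12, Z=17, N=18 ⇒ B
B: N=13, V=18, Z=20 ⇒ N
N: Z=24, V=26 ⇒ Z
Z: V=19 ⇒ V
NN route D → Y → P → B → N → Z → V → D costs 82.
Optimal: D → Y → Z → N → B → P → V → D costs 80 (by enumerating all 360 distinct tours).
Excess = 82 − 80 = 2.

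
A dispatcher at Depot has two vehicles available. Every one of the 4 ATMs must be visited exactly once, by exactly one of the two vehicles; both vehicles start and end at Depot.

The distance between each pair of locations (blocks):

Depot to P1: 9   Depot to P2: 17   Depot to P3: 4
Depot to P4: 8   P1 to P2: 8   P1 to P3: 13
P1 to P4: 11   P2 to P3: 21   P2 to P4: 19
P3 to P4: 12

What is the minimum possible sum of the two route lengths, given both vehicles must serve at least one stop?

There are 2^3 − 1 = 7 ways to divide the 4 stops into two non-empty groups. For each, the best each vehicle can do is its own shortest tour through its group:
  {P1} + {P2, P3, P4}: 18 + 52 = 70
  {P2} + {P1, P3, P4}: 34 + 36 = 70
  {P1, P2} + {P3, P4}: 34 + 24 = 58
  {P3} + {P1, P2, P4}: 8 + 44 = 52
  {P1, P3} + {P2, P4}: 26 + 44 = 70
  {P2, P3} + {P1, P4}: 42 + 28 = 70
  … (7 splits in total)
Best: vehicle 1 Depot → P3 → Depot = 8; vehicle 2 Depot → P1 → P2 → P4 → Depot = 44; combined 52.

Minimum combined distance: 52 blocks.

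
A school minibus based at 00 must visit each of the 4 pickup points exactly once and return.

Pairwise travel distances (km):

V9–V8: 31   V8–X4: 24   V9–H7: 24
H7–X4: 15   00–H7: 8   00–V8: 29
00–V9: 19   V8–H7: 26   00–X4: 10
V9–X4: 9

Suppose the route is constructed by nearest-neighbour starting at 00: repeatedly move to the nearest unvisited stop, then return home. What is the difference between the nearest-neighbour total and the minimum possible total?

From 00: H7=8, X4=10, V9=19, V8=29 → choose H7 (8).
From H7: X4=15, V9=24, V8=26 → choose X4 (15).
From X4: V9=9, V8=24 → choose V9 (9).
From V9: V8=31 → choose V8 (31).
NN route 00 → H7 → X4 → V9 → V8 → 00 costs 92.
Optimal: 00 → H7 → V8 → V9 → X4 → 00 costs 84 (by enumerating all 12 distinct tours).
Excess = 92 − 84 = 8.

The nearest-neighbour route is 8 km longer than optimal.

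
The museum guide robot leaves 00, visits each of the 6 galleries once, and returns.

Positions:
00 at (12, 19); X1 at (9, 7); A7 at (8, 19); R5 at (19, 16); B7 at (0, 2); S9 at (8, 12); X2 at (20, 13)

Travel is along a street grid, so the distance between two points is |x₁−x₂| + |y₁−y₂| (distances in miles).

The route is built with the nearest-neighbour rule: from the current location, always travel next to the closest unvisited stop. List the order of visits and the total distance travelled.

At 00 the remaining stops are A7 4, R5 10, S9 11, X2 14, X1 15, B7 29; go to A7.
At A7 the remaining stops are S9 7, X1 13, R5 14, X2 18, B7 25; go to S9.
At S9 the remaining stops are X1 6, X2 13, R5 15, B7 18; go to X1.
At X1 the remaining stops are B7 14, X2 17, R5 19; go to B7.
At B7 the remaining stops are X2 31, R5 33; go to X2.
At X2 the remaining stops are R5 4; go to R5.
Return R5→00: 10.
Total = 4 + 7 + 6 + 14 + 31 + 4 + 10 = 76.

Nearest-neighbour total = 76 miles; route 00 → A7 → S9 → X1 → B7 → X2 → R5 → 00.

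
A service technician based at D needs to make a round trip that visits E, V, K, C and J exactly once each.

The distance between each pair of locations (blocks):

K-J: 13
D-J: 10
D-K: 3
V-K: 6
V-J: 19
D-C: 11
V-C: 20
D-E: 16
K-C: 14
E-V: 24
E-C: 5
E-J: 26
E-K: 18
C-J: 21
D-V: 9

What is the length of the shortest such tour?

Minimum total distance: 69 blocks.

D→E→V→K→C→J→D: 16+24+6+14+21+10 = 91
D→E→V→K→J→C→D: 16+24+6+13+21+11 = 91
D→E→V→C→K→J→D: 16+24+20+14+13+10 = 97
D→E→V→C→J→K→D: 16+24+20+21+13+3 = 97
D→E→V→J→K→C→D: 16+24+19+13+14+11 = 97
D→E→V→J→C→K→D: 16+24+19+21+14+3 = 97
D→E→K→V→C→J→D: 16+18+6+20+21+10 = 91
D→E→K→V→J→C→D: 16+18+6+19+21+11 = 91
D→E→K→C→V→J→D: 16+18+14+20+19+10 = 97
D→E→K→C→J→V→D: 16+18+14+21+19+9 = 97
D→E→K→J→V→C→D: 16+18+13+19+20+11 = 97
D→E→K→J→C→V→D: 16+18+13+21+20+9 = 97
D→E→C→V→K→J→D: 16+5+20+6+13+10 = 70
D→E→C→V→J→K→D: 16+5+20+19+13+3 = 76
… (46 more)
D→V→K→E→C→J→D: 9+6+18+5+21+10 = 69  ← best
The minimum is 69.
One optimal route: D → V → K → E → C → J → D (or its reverse).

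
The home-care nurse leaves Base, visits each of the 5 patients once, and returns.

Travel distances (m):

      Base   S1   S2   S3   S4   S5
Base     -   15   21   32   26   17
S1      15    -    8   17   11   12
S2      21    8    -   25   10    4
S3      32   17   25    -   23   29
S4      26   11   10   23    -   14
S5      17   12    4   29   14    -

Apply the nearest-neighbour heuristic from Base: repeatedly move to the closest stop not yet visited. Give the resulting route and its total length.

96 m along Base → S1 → S2 → S5 → S4 → S3 → Base.

Base → [S1:15 / S5:17 / S2:21 / S4:26 / S3:32] → S1 (15)
S1 → [S2:8 / S4:11 / S5:12 / S3:17] → S2 (8)
S2 → [S5:4 / S4:10 / S3:25] → S5 (4)
S5 → [S4:14 / S3:29] → S4 (14)
S4 → [S3:23] → S3 (23)
Return S3→Base: 32.
Total = 15 + 8 + 4 + 14 + 23 + 32 = 96.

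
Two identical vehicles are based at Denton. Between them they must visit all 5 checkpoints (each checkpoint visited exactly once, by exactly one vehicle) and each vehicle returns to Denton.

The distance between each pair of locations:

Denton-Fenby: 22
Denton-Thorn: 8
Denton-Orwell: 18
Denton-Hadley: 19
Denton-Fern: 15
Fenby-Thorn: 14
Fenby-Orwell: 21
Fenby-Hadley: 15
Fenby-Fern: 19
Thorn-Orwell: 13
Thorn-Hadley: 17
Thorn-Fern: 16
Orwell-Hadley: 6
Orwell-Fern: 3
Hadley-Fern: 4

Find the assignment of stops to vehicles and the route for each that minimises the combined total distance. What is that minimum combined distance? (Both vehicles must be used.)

Check every non-empty split of the stops between the two vehicles; for each half take its own optimal tour:
  {Fenby} + {Thorn, Orwell, Hadley, Fern}: 44 + 46 = 90
  {Thorn} + {Fenby, Orwell, Hadley, Fern}: 16 + 61 = 77
  {Fenby, Thorn} + {Orwell, Hadley, Fern}: 44 + 43 = 87
  {Orwell} + {Fenby, Thorn, Hadley, Fern}: 36 + 56 = 92
  {Fenby, Orwell} + {Thorn, Hadley, Fern}: 61 + 44 = 105
  {Thorn, Orwell} + {Fenby, Hadley, Fern}: 39 + 56 = 95
  … (15 splits in total)
Best: vehicle 1 Denton → Thorn → Denton = 16; vehicle 2 Denton → Fenby → Hadley → Orwell → Fern → Denton = 61; combined 77.

77 — the smallest possible combined total.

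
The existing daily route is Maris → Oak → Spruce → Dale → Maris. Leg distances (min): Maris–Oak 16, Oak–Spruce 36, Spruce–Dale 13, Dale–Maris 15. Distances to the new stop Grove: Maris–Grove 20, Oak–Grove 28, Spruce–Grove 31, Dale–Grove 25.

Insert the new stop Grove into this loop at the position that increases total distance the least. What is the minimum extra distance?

Minimum extra distance: 23 min, inserting Grove between Oak and Spruce.

Insertion cost between consecutive stops i–j is d(i,Grove) + d(Grove,j) − d(i,j):
  between Maris and Oak: 20 + 28 − 16 = 32
  between Oak and Spruce: 28 + 31 − 36 = 23
  between Spruce and Dale: 31 + 25 − 13 = 43
  between Dale and Maris: 25 + 20 − 15 = 30
Cheapest insertion is between Oak and Spruce, adding 23.
New total = 80 + 23 = 103.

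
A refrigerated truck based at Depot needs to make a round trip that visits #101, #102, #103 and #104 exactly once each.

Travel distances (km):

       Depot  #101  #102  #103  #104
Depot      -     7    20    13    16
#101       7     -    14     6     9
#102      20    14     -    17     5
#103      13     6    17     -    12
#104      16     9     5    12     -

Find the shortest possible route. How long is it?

Depot-#101-#102-#103-#104-Depot: 7+14+17+12+16 = 66
Depot-#101-#102-#104-#103-Depot: 7+14+5+12+13 = 51
Depot-#101-#103-#102-#104-Depot: 7+6+17+5+16 = 51
Depot-#101-#103-#104-#102-Depot: 7+6+12+5+20 = 50
Depot-#101-#104-#102-#103-Depot: 7+9+5+17+13 = 51
Depot-#101-#104-#103-#102-Depot: 7+9+12+17+20 = 65
Depot-#102-#101-#103-#104-Depot: 20+14+6+12+16 = 68
Depot-#102-#101-#104-#103-Depot: 20+14+9+12+13 = 68
Depot-#102-#103-#101-#104-Depot: 20+17+6+9+16 = 68
Depot-#102-#104-#101-#103-Depot: 20+5+9+6+13 = 53
Depot-#103-#101-#102-#104-Depot: 13+6+14+5+16 = 54
Depot-#103-#102-#101-#104-Depot: 13+17+14+9+16 = 69
The minimum is 50.
One optimal route: Depot → #101 → #103 → #104 → #102 → Depot (or its reverse).

Shortest round trip = 50 km.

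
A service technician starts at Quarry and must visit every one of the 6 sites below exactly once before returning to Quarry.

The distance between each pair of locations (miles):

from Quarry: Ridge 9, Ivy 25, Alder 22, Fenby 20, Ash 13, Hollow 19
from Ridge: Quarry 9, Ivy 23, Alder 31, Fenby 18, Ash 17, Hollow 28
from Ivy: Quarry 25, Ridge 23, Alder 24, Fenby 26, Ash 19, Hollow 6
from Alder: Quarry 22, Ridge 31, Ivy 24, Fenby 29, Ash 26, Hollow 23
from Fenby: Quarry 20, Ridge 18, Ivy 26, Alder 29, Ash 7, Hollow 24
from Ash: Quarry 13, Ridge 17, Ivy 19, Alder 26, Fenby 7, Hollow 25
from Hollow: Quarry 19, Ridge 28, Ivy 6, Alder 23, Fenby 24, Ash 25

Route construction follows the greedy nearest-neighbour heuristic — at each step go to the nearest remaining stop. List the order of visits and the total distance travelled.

At Quarry the remaining stops are Ridge 9, Ash 13, Hollow 19, Fenby 20, Alder 22, Ivy 25; go to Ridge.
At Ridge the remaining stops are Ash 17, Fenby 18, Ivy 23, Hollow 28, Alder 31; go to Ash.
At Ash the remaining stops are Fenby 7, Ivy 19, Hollow 25, Alder 26; go to Fenby.
At Fenby the remaining stops are Hollow 24, Ivy 26, Alder 29; go to Hollow.
At Hollow the remaining stops are Ivy 6, Alder 23; go to Ivy.
At Ivy the remaining stops are Alder 24; go to Alder.
Return Alder→Quarry: 22.
Total = 9 + 17 + 7 + 24 + 6 + 24 + 22 = 109.

109 miles along Quarry → Ridge → Ash → Fenby → Hollow → Ivy → Alder → Quarry.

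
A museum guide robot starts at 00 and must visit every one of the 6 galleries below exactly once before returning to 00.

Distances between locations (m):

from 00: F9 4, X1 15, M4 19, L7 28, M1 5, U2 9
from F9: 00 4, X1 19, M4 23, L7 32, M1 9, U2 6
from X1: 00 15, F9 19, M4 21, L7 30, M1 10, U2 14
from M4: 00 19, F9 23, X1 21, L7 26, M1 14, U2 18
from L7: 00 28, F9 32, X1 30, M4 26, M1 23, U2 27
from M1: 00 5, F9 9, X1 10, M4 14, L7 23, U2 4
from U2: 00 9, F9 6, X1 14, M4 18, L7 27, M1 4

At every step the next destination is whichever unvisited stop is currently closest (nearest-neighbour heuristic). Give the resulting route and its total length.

Total distance 99 m via the nearest-neighbour route 00 → F9 → U2 → M1 → X1 → M4 → L7 → 00.

At 00 the remaining stops are F9 4, M1 5, U2 9, X1 15, M4 19, L7 28; go to F9.
At F9 the remaining stops are U2 6, M1 9, X1 19, M4 23, L7 32; go to U2.
At U2 the remaining stops are M1 4, X1 14, M4 18, L7 27; go to M1.
At M1 the remaining stops are X1 10, M4 14, L7 23; go to X1.
At X1 the remaining stops are M4 21, L7 30; go to M4.
At M4 the remaining stops are L7 26; go to L7.
Return L7→00: 28.
Total = 4 + 6 + 4 + 10 + 21 + 26 + 28 = 99.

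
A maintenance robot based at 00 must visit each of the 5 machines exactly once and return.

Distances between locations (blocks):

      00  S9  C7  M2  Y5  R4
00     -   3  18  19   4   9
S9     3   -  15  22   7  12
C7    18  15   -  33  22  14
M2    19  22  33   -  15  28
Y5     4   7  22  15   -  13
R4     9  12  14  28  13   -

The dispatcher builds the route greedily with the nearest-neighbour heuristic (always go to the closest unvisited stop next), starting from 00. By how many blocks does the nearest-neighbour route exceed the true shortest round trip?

The nearest-neighbour route is 10 blocks longer than optimal.

From 00: S9=3, Y5=4, R4=9, C7=18, M2=19 → choose S9 (3).
From S9: Y5=7, R4=12, C7=15, M2=22 → choose Y5 (7).
From Y5: R4=13, M2=15, C7=22 → choose R4 (13).
From R4: C7=14, M2=28 → choose C7 (14).
From C7: M2=33 → choose M2 (33).
NN route 00 → S9 → Y5 → R4 → C7 → M2 → 00 costs 89.
Optimal: 00 → S9 → C7 → R4 → M2 → Y5 → 00 costs 79 (by enumerating all 60 distinct tours).
Excess = 89 − 79 = 10.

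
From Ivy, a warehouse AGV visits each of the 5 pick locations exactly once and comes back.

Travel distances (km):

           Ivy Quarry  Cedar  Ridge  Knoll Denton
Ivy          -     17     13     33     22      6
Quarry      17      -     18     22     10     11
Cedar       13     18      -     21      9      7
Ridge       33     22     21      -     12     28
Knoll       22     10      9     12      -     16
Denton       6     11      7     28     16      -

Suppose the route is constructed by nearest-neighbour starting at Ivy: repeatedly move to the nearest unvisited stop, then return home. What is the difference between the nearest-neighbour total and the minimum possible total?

14 km longer than the optimal tour.

From Ivy: Denton=6, Cedar=13, Quarry=17, Knoll=22, Ridge=33 → choose Denton (6).
From Denton: Cedar=7, Quarry=11, Knoll=16, Ridge=28 → choose Cedar (7).
From Cedar: Knoll=9, Quarry=18, Ridge=21 → choose Knoll (9).
From Knoll: Quarry=10, Ridge=12 → choose Quarry (10).
From Quarry: Ridge=22 → choose Ridge (22).
NN route Ivy → Denton → Cedar → Knoll → Quarry → Ridge → Ivy costs 87.
Optimal: Ivy → Quarry → Ridge → Knoll → Cedar → Denton → Ivy costs 73 (by enumerating all 60 distinct tours).
Excess = 87 − 73 = 14.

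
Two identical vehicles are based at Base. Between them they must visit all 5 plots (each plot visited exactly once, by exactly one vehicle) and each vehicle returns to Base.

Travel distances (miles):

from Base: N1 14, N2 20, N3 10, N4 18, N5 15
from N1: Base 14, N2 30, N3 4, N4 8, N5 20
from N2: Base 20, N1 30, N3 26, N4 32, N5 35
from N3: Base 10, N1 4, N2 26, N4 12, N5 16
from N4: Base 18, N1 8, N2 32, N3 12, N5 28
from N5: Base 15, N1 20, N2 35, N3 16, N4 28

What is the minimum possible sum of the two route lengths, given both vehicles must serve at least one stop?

Check every non-empty split of the stops between the two vehicles; for each half take its own optimal tour:
  {N1} + {N2, N3, N4, N5}: 28 + 95 = 123
  {N2} + {N1, N3, N4, N5}: 40 + 61 = 101
  {N1, N2} + {N3, N4, N5}: 64 + 61 = 125
  {N3} + {N1, N2, N4, N5}: 20 + 95 = 115
  {N1, N3} + {N2, N4, N5}: 28 + 95 = 123
  {N2, N3} + {N1, N4, N5}: 56 + 61 = 117
  … (15 splits in total)
Best: vehicle 1 Base → N2 → Base = 40; vehicle 2 Base → N4 → N1 → N3 → N5 → Base = 61; combined 101.

Minimum combined distance: 101 miles.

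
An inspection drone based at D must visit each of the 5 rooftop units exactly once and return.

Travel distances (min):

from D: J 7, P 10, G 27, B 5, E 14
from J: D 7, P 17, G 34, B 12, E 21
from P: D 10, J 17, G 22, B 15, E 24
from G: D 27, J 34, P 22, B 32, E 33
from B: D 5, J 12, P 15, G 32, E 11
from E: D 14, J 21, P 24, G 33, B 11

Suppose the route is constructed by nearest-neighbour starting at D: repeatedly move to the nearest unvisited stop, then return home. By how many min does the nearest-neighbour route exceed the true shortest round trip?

From D: B=5, J=7, P=10, E=14, G=27 → choose B (5).
From B: E=11, J=12, P=15, G=32 → choose E (11).
From E: J=21, P=24, G=33 → choose J (21).
From J: P=17, G=34 → choose P (17).
From P: G=22 → choose G (22).
NN route D → B → E → J → P → G → D costs 103.
Optimal: D → J → P → G → E → B → D costs 95 (by enumerating all 60 distinct tours).
Excess = 103 − 95 = 8.

Excess over optimum: 8 min.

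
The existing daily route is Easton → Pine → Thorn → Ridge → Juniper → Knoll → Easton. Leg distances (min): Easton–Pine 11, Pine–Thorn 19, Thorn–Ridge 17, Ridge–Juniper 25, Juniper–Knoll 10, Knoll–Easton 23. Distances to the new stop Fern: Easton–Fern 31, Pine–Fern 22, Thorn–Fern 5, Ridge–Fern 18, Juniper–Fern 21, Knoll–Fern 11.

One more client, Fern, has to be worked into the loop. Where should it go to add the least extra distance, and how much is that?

Insertion cost between consecutive stops i–j is d(i,Fern) + d(Fern,j) − d(i,j):
  between Easton and Pine: 31 + 22 − 11 = 42
  between Pine and Thorn: 22 + 5 − 19 = 8
  between Thorn and Ridge: 5 + 18 − 17 = 6
  between Ridge and Juniper: 18 + 21 − 25 = 14
  between Juniper and Knoll: 21 + 11 − 10 = 22
  between Knoll and Easton: 11 + 31 − 23 = 19
Cheapest insertion is between Thorn and Ridge, adding 6.
New total = 105 + 6 = 111.

Minimum extra distance: 6 min, inserting Fern between Thorn and Ridge.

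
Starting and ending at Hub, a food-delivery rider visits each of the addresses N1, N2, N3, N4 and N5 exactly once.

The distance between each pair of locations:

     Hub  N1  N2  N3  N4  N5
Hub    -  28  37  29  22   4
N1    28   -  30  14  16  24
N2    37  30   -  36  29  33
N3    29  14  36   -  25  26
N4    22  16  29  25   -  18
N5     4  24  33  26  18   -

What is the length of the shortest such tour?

Hub-N1-N2-N3-N4-N5-Hub: 28+30+36+25+18+4 = 141
Hub-N1-N2-N3-N5-N4-Hub: 28+30+36+26+18+22 = 160
Hub-N1-N2-N4-N3-N5-Hub: 28+30+29+25+26+4 = 142
Hub-N1-N2-N4-N5-N3-Hub: 28+30+29+18+26+29 = 160
Hub-N1-N2-N5-N3-N4-Hub: 28+30+33+26+25+22 = 164
Hub-N1-N2-N5-N4-N3-Hub: 28+30+33+18+25+29 = 163
Hub-N1-N3-N2-N4-N5-Hub: 28+14+36+29+18+4 = 129
Hub-N1-N3-N2-N5-N4-Hub: 28+14+36+33+18+22 = 151
Hub-N1-N3-N4-N2-N5-Hub: 28+14+25+29+33+4 = 133
Hub-N1-N3-N4-N5-N2-Hub: 28+14+25+18+33+37 = 155
Hub-N1-N3-N5-N2-N4-Hub: 28+14+26+33+29+22 = 152
Hub-N1-N3-N5-N4-N2-Hub: 28+14+26+18+29+37 = 152
Hub-N1-N4-N2-N3-N5-Hub: 28+16+29+36+26+4 = 139
Hub-N1-N4-N2-N5-N3-Hub: 28+16+29+33+26+29 = 161
… (46 more)
Hub-N3-N1-N2-N4-N5-Hub: 29+14+30+29+18+4 = 124  ← best
The minimum is 124.
One optimal route: Hub → N3 → N1 → N2 → N4 → N5 → Hub (or its reverse).

124 — the shortest possible round trip.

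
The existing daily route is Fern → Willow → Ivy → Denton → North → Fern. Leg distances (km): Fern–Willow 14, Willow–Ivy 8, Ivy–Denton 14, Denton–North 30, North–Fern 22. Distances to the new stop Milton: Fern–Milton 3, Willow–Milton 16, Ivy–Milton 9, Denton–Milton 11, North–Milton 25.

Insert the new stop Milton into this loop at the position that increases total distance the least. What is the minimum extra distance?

+5 km — insert Milton between Fern and Willow.

Insertion cost between consecutive stops i–j is d(i,Milton) + d(Milton,j) − d(i,j):
  between Fern and Willow: 3 + 16 − 14 = 5
  between Willow and Ivy: 16 + 9 − 8 = 17
  between Ivy and Denton: 9 + 11 − 14 = 6
  between Denton and North: 11 + 25 − 30 = 6
  between North and Fern: 25 + 3 − 22 = 6
Cheapest insertion is between Fern and Willow, adding 5.
New total = 88 + 5 = 93.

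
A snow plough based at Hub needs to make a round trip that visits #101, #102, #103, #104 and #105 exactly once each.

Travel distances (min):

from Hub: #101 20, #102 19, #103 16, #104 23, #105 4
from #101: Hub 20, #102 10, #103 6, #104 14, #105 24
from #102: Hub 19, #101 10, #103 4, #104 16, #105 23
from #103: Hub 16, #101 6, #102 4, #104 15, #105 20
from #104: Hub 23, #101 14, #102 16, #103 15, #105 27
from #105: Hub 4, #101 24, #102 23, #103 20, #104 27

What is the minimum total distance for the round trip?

Shortest round trip = 74 min.

There are 60 distinct closed tours to check (reversals are equivalent).
Hub - #101 - #102 - #103 - #104 - #105 - Hub: 20+10+4+15+27+4 = 80
Hub - #101 - #102 - #103 - #105 - #104 - Hub: 20+10+4+20+27+23 = 104
Hub - #101 - #102 - #104 - #103 - #105 - Hub: 20+10+16+15+20+4 = 85
Hub - #101 - #102 - #104 - #105 - #103 - Hub: 20+10+16+27+20+16 = 109
Hub - #101 - #102 - #105 - #103 - #104 - Hub: 20+10+23+20+15+23 = 111
Hub - #101 - #102 - #105 - #104 - #103 - Hub: 20+10+23+27+15+16 = 111
Hub - #101 - #103 - #102 - #104 - #105 - Hub: 20+6+4+16+27+4 = 77
Hub - #101 - #103 - #102 - #105 - #104 - Hub: 20+6+4+23+27+23 = 103
Hub - #101 - #103 - #104 - #102 - #105 - Hub: 20+6+15+16+23+4 = 84
Hub - #101 - #103 - #104 - #105 - #102 - Hub: 20+6+15+27+23+19 = 110
Hub - #101 - #103 - #105 - #102 - #104 - Hub: 20+6+20+23+16+23 = 108
Hub - #101 - #103 - #105 - #104 - #102 - Hub: 20+6+20+27+16+19 = 108
Hub - #101 - #104 - #102 - #103 - #105 - Hub: 20+14+16+4+20+4 = 78
Hub - #101 - #104 - #102 - #105 - #103 - Hub: 20+14+16+23+20+16 = 109
… (46 more)
Hub - #102 - #103 - #101 - #104 - #105 - Hub: 19+4+6+14+27+4 = 74  ← best
The minimum is 74.
One optimal route: Hub → #102 → #103 → #101 → #104 → #105 → Hub (or its reverse).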